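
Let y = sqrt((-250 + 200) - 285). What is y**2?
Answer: -335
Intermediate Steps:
y = I*sqrt(335) (y = sqrt(-50 - 285) = sqrt(-335) = I*sqrt(335) ≈ 18.303*I)
y**2 = (I*sqrt(335))**2 = -335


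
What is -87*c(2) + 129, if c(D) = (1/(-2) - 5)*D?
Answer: 1086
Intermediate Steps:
c(D) = -11*D/2 (c(D) = (-½ - 5)*D = -11*D/2)
-87*c(2) + 129 = -(-957)*2/2 + 129 = -87*(-11) + 129 = 957 + 129 = 1086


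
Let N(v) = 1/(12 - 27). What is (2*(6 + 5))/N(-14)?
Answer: -330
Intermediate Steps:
N(v) = -1/15 (N(v) = 1/(-15) = -1/15)
(2*(6 + 5))/N(-14) = (2*(6 + 5))/(-1/15) = (2*11)*(-15) = 22*(-15) = -330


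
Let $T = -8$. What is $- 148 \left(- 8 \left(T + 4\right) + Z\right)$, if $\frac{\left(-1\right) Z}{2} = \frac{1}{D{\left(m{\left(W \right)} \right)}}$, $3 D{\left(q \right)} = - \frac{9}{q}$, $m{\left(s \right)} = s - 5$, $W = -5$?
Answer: $- \frac{11248}{3} \approx -3749.3$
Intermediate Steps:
$m{\left(s \right)} = -5 + s$ ($m{\left(s \right)} = s - 5 = -5 + s$)
$D{\left(q \right)} = - \frac{3}{q}$ ($D{\left(q \right)} = \frac{\left(-9\right) \frac{1}{q}}{3} = - \frac{3}{q}$)
$Z = - \frac{20}{3}$ ($Z = - \frac{2}{\left(-3\right) \frac{1}{-5 - 5}} = - \frac{2}{\left(-3\right) \frac{1}{-10}} = - \frac{2}{\left(-3\right) \left(- \frac{1}{10}\right)} = - \frac{2}{\frac{3}{10}} = \left(-2\right) \frac{10}{3} = - \frac{20}{3} \approx -6.6667$)
$- 148 \left(- 8 \left(T + 4\right) + Z\right) = - 148 \left(- 8 \left(-8 + 4\right) - \frac{20}{3}\right) = - 148 \left(\left(-8\right) \left(-4\right) - \frac{20}{3}\right) = - 148 \left(32 - \frac{20}{3}\right) = \left(-148\right) \frac{76}{3} = - \frac{11248}{3}$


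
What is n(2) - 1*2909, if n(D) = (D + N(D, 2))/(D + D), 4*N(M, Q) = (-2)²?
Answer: -11633/4 ≈ -2908.3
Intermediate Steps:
N(M, Q) = 1 (N(M, Q) = (¼)*(-2)² = (¼)*4 = 1)
n(D) = (1 + D)/(2*D) (n(D) = (D + 1)/(D + D) = (1 + D)/((2*D)) = (1 + D)*(1/(2*D)) = (1 + D)/(2*D))
n(2) - 1*2909 = (½)*(1 + 2)/2 - 1*2909 = (½)*(½)*3 - 2909 = ¾ - 2909 = -11633/4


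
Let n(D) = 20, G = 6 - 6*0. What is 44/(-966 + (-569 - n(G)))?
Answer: -44/1555 ≈ -0.028296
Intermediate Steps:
G = 6 (G = 6 - 1*0 = 6 + 0 = 6)
44/(-966 + (-569 - n(G))) = 44/(-966 + (-569 - 1*20)) = 44/(-966 + (-569 - 20)) = 44/(-966 - 589) = 44/(-1555) = 44*(-1/1555) = -44/1555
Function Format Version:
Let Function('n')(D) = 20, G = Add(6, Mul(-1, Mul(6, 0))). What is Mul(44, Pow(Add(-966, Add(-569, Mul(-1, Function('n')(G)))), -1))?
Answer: Rational(-44, 1555) ≈ -0.028296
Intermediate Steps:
G = 6 (G = Add(6, Mul(-1, 0)) = Add(6, 0) = 6)
Mul(44, Pow(Add(-966, Add(-569, Mul(-1, Function('n')(G)))), -1)) = Mul(44, Pow(Add(-966, Add(-569, Mul(-1, 20))), -1)) = Mul(44, Pow(Add(-966, Add(-569, -20)), -1)) = Mul(44, Pow(Add(-966, -589), -1)) = Mul(44, Pow(-1555, -1)) = Mul(44, Rational(-1, 1555)) = Rational(-44, 1555)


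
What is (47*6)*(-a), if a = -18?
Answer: 5076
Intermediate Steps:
(47*6)*(-a) = (47*6)*(-1*(-18)) = 282*18 = 5076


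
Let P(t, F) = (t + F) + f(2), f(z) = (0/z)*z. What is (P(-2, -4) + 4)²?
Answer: 4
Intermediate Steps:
f(z) = 0 (f(z) = 0*z = 0)
P(t, F) = F + t (P(t, F) = (t + F) + 0 = (F + t) + 0 = F + t)
(P(-2, -4) + 4)² = ((-4 - 2) + 4)² = (-6 + 4)² = (-2)² = 4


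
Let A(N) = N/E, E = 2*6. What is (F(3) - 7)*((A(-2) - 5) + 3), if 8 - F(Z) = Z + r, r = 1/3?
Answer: 91/18 ≈ 5.0556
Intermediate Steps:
r = ⅓ ≈ 0.33333
E = 12
A(N) = N/12
F(Z) = 23/3 - Z (F(Z) = 8 - (Z + ⅓) = 8 - (⅓ + Z) = 8 + (-⅓ - Z) = 23/3 - Z)
(F(3) - 7)*((A(-2) - 5) + 3) = ((23/3 - 1*3) - 7)*(((1/12)*(-2) - 5) + 3) = ((23/3 - 3) - 7)*((-⅙ - 5) + 3) = (14/3 - 7)*(-31/6 + 3) = -7/3*(-13/6) = 91/18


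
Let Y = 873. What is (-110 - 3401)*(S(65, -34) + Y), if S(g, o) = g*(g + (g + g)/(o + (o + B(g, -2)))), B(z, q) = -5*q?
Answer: -504239287/29 ≈ -1.7388e+7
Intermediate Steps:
S(g, o) = g*(g + 2*g/(10 + 2*o)) (S(g, o) = g*(g + (g + g)/(o + (o - 5*(-2)))) = g*(g + (2*g)/(o + (o + 10))) = g*(g + (2*g)/(o + (10 + o))) = g*(g + (2*g)/(10 + 2*o)) = g*(g + 2*g/(10 + 2*o)))
(-110 - 3401)*(S(65, -34) + Y) = (-110 - 3401)*(65²*(6 - 34)/(5 - 34) + 873) = -3511*(4225*(-28)/(-29) + 873) = -3511*(4225*(-1/29)*(-28) + 873) = -3511*(118300/29 + 873) = -3511*143617/29 = -504239287/29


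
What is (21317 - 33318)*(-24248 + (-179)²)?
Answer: -93523793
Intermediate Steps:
(21317 - 33318)*(-24248 + (-179)²) = -12001*(-24248 + 32041) = -12001*7793 = -93523793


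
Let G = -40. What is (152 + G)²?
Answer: 12544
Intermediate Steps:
(152 + G)² = (152 - 40)² = 112² = 12544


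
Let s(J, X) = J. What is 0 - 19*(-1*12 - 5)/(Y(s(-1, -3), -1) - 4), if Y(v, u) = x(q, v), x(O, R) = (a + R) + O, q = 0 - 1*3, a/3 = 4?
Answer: 323/4 ≈ 80.750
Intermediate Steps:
a = 12 (a = 3*4 = 12)
q = -3 (q = 0 - 3 = -3)
x(O, R) = 12 + O + R (x(O, R) = (12 + R) + O = 12 + O + R)
Y(v, u) = 9 + v (Y(v, u) = 12 - 3 + v = 9 + v)
0 - 19*(-1*12 - 5)/(Y(s(-1, -3), -1) - 4) = 0 - 19*(-1*12 - 5)/((9 - 1) - 4) = 0 - 19*(-12 - 5)/(8 - 4) = 0 - (-323)/4 = 0 - 19*(-17/4) = 0 + 323/4 = 323/4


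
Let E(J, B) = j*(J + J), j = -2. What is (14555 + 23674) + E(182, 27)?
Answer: 37501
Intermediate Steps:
E(J, B) = -4*J (E(J, B) = -2*(J + J) = -4*J)
(14555 + 23674) + E(182, 27) = (14555 + 23674) - 4*182 = 38229 - 728 = 37501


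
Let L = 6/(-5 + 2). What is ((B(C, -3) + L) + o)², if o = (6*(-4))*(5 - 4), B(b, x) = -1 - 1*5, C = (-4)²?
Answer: 1024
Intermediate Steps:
C = 16
B(b, x) = -6 (B(b, x) = -1 - 5 = -6)
L = -2 (L = 6/(-3) = 6*(-⅓) = -2)
o = -24 (o = -24*1 = -24)
((B(C, -3) + L) + o)² = ((-6 - 2) - 24)² = (-8 - 24)² = (-32)² = 1024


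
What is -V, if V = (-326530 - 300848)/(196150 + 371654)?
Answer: 104563/94634 ≈ 1.1049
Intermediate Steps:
V = -104563/94634 (V = -627378/567804 = -627378*1/567804 = -104563/94634 ≈ -1.1049)
-V = -1*(-104563/94634) = 104563/94634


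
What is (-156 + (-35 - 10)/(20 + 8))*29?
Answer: -127977/28 ≈ -4570.6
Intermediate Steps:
(-156 + (-35 - 10)/(20 + 8))*29 = (-156 - 45/28)*29 = -4413/28*29 = -127977/28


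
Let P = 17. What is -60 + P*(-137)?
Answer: -2389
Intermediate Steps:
-60 + P*(-137) = -60 + 17*(-137) = -60 - 2329 = -2389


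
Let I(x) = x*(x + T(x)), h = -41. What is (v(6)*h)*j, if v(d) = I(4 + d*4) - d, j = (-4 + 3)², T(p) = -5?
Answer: -26158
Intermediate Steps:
j = 1 (j = (-1)² = 1)
I(x) = x*(-5 + x) (I(x) = x*(x - 5) = x*(-5 + x))
v(d) = -d + (-1 + 4*d)*(4 + 4*d) (v(d) = (4 + d*4)*(-5 + (4 + d*4)) - d = (4 + 4*d)*(-5 + (4 + 4*d)) - d = (4 + 4*d)*(-1 + 4*d) - d = (-1 + 4*d)*(4 + 4*d) - d = -d + (-1 + 4*d)*(4 + 4*d))
(v(6)*h)*j = ((-4 + 11*6 + 16*6²)*(-41))*1 = ((-4 + 66 + 16*36)*(-41))*1 = ((-4 + 66 + 576)*(-41))*1 = (638*(-41))*1 = -26158*1 = -26158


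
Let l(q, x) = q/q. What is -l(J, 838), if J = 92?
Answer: -1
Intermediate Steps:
l(q, x) = 1
-l(J, 838) = -1*1 = -1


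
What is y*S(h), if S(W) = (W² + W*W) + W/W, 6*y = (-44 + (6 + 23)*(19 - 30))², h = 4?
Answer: 1449459/2 ≈ 7.2473e+5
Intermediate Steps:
y = 43923/2 (y = (-44 + (6 + 23)*(19 - 30))²/6 = (-44 + 29*(-11))²/6 = (-44 - 319)²/6 = (⅙)*(-363)² = (⅙)*131769 = 43923/2 ≈ 21962.)
S(W) = 1 + 2*W² (S(W) = (W² + W²) + 1 = 2*W² + 1 = 1 + 2*W²)
y*S(h) = 43923*(1 + 2*4²)/2 = 43923*(1 + 2*16)/2 = 43923*(1 + 32)/2 = (43923/2)*33 = 1449459/2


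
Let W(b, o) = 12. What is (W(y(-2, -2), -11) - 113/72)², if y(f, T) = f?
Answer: 564001/5184 ≈ 108.80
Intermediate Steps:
(W(y(-2, -2), -11) - 113/72)² = (12 - 113/72)² = (751/72)² = 564001/5184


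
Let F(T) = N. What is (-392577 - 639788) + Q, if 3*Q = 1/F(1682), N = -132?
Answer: -408816541/396 ≈ -1.0324e+6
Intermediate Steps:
F(T) = -132
Q = -1/396 (Q = (1/3)/(-132) = (1/3)*(-1/132) = -1/396 ≈ -0.0025253)
(-392577 - 639788) + Q = (-392577 - 639788) - 1/396 = -1032365 - 1/396 = -408816541/396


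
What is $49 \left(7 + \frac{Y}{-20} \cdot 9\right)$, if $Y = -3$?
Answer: $\frac{8183}{20} \approx 409.15$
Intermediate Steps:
$49 \left(7 + \frac{Y}{-20} \cdot 9\right) = 49 \left(7 + - \frac{3}{-20} \cdot 9\right) = 49 \left(7 + \left(-3\right) \left(- \frac{1}{20}\right) 9\right) = 49 \left(7 + \frac{3}{20} \cdot 9\right) = 49 \left(7 + \frac{27}{20}\right) = 49 \cdot \frac{167}{20} = \frac{8183}{20}$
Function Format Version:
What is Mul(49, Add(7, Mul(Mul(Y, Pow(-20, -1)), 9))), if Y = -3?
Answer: Rational(8183, 20) ≈ 409.15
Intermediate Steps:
Mul(49, Add(7, Mul(Mul(Y, Pow(-20, -1)), 9))) = Mul(49, Add(7, Mul(Mul(-3, Pow(-20, -1)), 9))) = Mul(49, Add(7, Mul(Mul(-3, Rational(-1, 20)), 9))) = Mul(49, Add(7, Mul(Rational(3, 20), 9))) = Mul(49, Add(7, Rational(27, 20))) = Mul(49, Rational(167, 20)) = Rational(8183, 20)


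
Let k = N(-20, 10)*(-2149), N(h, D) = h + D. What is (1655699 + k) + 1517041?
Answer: 3194230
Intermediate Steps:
N(h, D) = D + h
k = 21490 (k = (10 - 20)*(-2149) = -10*(-2149) = 21490)
(1655699 + k) + 1517041 = (1655699 + 21490) + 1517041 = 1677189 + 1517041 = 3194230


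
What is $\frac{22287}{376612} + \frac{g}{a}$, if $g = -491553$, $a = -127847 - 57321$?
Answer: $\frac{47312899413}{17434122704} \approx 2.7138$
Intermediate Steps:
$a = -185168$
$\frac{22287}{376612} + \frac{g}{a} = \frac{22287}{376612} - \frac{491553}{-185168} = 22287 \cdot \frac{1}{376612} - - \frac{491553}{185168} = \frac{22287}{376612} + \frac{491553}{185168} = \frac{47312899413}{17434122704}$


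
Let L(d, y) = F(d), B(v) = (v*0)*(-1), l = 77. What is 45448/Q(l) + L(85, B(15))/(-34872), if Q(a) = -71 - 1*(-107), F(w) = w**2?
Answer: 132050213/104616 ≈ 1262.2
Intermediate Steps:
B(v) = 0 (B(v) = 0*(-1) = 0)
L(d, y) = d**2
Q(a) = 36 (Q(a) = -71 + 107 = 36)
45448/Q(l) + L(85, B(15))/(-34872) = 45448/36 + 85**2/(-34872) = 45448*(1/36) + 7225*(-1/34872) = 11362/9 - 7225/34872 = 132050213/104616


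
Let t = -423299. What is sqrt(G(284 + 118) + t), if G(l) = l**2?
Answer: I*sqrt(261695) ≈ 511.56*I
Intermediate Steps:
sqrt(G(284 + 118) + t) = sqrt((284 + 118)**2 - 423299) = sqrt(402**2 - 423299) = sqrt(161604 - 423299) = sqrt(-261695) = I*sqrt(261695)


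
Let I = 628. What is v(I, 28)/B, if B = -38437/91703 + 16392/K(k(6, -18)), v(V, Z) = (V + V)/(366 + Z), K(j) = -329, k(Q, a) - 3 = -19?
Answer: -18946940236/298620745753 ≈ -0.063448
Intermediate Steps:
k(Q, a) = -16 (k(Q, a) = 3 - 19 = -16)
v(V, Z) = 2*V/(366 + Z) (v(V, Z) = (2*V)/(366 + Z) = 2*V/(366 + Z))
B = -1515841349/30170287 (B = -38437/91703 + 16392/(-329) = -38437*1/91703 + 16392*(-1/329) = -38437/91703 - 16392/329 = -1515841349/30170287 ≈ -50.243)
v(I, 28)/B = (2*628/(366 + 28))/(-1515841349/30170287) = (2*628/394)*(-30170287/1515841349) = (2*628*(1/394))*(-30170287/1515841349) = (628/197)*(-30170287/1515841349) = -18946940236/298620745753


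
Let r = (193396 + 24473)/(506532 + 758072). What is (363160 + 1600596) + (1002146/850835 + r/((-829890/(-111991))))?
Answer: 2125466534836374564521/1082346908090088 ≈ 1.9638e+6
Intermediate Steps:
r = 217869/1264604 ≈ 0.17228
(363160 + 1600596) + (1002146/850835 + r/((-829890/(-111991)))) = (363160 + 1600596) + (1002146/850835 + 217869/(1264604*((-829890/(-111991))))) = 1963756 + (1002146*(1/850835) + 217869/(1264604*((-829890*(-1/111991))))) = 1963756 + (1002146/850835 + 217869/(1264604*(829890/111991))) = 1963756 + (1002146/850835 + (217869/1264604)*(111991/829890)) = 1963756 + (1002146/850835 + 739374763/31802491320) = 1963756 + 1299993015713993/1082346908090088 = 2125466534836374564521/1082346908090088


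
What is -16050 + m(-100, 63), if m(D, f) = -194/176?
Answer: -1412497/88 ≈ -16051.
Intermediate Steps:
m(D, f) = -97/88 (m(D, f) = -194*1/176 = -97/88)
-16050 + m(-100, 63) = -16050 - 97/88 = -1412497/88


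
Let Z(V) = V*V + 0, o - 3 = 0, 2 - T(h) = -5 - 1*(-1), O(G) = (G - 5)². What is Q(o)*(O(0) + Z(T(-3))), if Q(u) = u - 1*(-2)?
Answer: 305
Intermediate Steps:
O(G) = (-5 + G)²
T(h) = 6 (T(h) = 2 - (-5 - 1*(-1)) = 2 - (-5 + 1) = 2 - 1*(-4) = 2 + 4 = 6)
o = 3 (o = 3 + 0 = 3)
Q(u) = 2 + u (Q(u) = u + 2 = 2 + u)
Z(V) = V² (Z(V) = V² + 0 = V²)
Q(o)*(O(0) + Z(T(-3))) = (2 + 3)*((-5 + 0)² + 6²) = 5*((-5)² + 36) = 5*(25 + 36) = 5*61 = 305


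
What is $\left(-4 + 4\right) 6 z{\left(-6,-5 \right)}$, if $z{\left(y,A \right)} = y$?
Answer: $0$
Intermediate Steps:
$\left(-4 + 4\right) 6 z{\left(-6,-5 \right)} = \left(-4 + 4\right) 6 \left(-6\right) = 0 \cdot 6 \left(-6\right) = 0 \left(-6\right) = 0$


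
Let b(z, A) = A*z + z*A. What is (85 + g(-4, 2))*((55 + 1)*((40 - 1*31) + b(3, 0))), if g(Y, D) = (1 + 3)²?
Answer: 50904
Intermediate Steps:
g(Y, D) = 16 (g(Y, D) = 4² = 16)
b(z, A) = 2*A*z (b(z, A) = A*z + A*z = 2*A*z)
(85 + g(-4, 2))*((55 + 1)*((40 - 1*31) + b(3, 0))) = (85 + 16)*((55 + 1)*((40 - 1*31) + 2*0*3)) = 101*(56*((40 - 31) + 0)) = 101*(56*(9 + 0)) = 101*(56*9) = 101*504 = 50904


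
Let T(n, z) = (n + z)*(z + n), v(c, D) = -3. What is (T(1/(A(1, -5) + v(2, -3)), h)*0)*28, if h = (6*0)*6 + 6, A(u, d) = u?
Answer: 0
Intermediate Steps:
h = 6 (h = 0*6 + 6 = 0 + 6 = 6)
T(n, z) = (n + z)**2 (T(n, z) = (n + z)*(n + z) = (n + z)**2)
(T(1/(A(1, -5) + v(2, -3)), h)*0)*28 = ((1/(1 - 3) + 6)**2*0)*28 = ((1/(-2) + 6)**2*0)*28 = ((-1/2 + 6)**2*0)*28 = ((11/2)**2*0)*28 = ((121/4)*0)*28 = 0*28 = 0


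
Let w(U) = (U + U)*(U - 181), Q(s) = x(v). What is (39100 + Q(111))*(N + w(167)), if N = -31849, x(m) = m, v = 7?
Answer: -1428383175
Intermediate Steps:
Q(s) = 7
w(U) = 2*U*(-181 + U) (w(U) = (2*U)*(-181 + U) = 2*U*(-181 + U))
(39100 + Q(111))*(N + w(167)) = (39100 + 7)*(-31849 + 2*167*(-181 + 167)) = 39107*(-31849 + 2*167*(-14)) = 39107*(-31849 - 4676) = 39107*(-36525) = -1428383175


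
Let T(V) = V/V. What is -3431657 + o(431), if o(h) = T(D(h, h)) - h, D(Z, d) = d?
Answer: -3432087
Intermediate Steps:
T(V) = 1
o(h) = 1 - h
-3431657 + o(431) = -3431657 + (1 - 1*431) = -3431657 + (1 - 431) = -3431657 - 430 = -3432087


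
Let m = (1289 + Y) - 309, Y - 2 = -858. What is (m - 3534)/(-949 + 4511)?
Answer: -1705/1781 ≈ -0.95733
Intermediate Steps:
Y = -856 (Y = 2 - 858 = -856)
m = 124 (m = (1289 - 856) - 309 = 433 - 309 = 124)
(m - 3534)/(-949 + 4511) = (124 - 3534)/(-949 + 4511) = -3410/3562 = -3410*1/3562 = -1705/1781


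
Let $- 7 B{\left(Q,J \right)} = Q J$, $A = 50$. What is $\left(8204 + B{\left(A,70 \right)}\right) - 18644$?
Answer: $-10940$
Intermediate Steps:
$B{\left(Q,J \right)} = - \frac{J Q}{7}$ ($B{\left(Q,J \right)} = - \frac{Q J}{7} = - \frac{J Q}{7}$)
$\left(8204 + B{\left(A,70 \right)}\right) - 18644 = \left(8204 - 10 \cdot 50\right) - 18644 = \left(8204 - 500\right) - 18644 = 7704 - 18644 = -10940$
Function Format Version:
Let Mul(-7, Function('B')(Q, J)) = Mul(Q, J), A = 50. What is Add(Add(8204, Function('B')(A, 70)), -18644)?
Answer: -10940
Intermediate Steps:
Function('B')(Q, J) = Mul(Rational(-1, 7), J, Q) (Function('B')(Q, J) = Mul(Rational(-1, 7), Mul(Q, J)) = Mul(Rational(-1, 7), Mul(J, Q)) = Mul(Rational(-1, 7), J, Q))
Add(Add(8204, Function('B')(A, 70)), -18644) = Add(Add(8204, Mul(Rational(-1, 7), 70, 50)), -18644) = Add(Add(8204, -500), -18644) = Add(7704, -18644) = -10940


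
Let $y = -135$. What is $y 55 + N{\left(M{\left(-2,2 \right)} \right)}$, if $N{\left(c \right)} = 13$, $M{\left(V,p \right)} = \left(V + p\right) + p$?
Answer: $-7412$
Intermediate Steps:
$M{\left(V,p \right)} = V + 2 p$
$y 55 + N{\left(M{\left(-2,2 \right)} \right)} = \left(-135\right) 55 + 13 = -7425 + 13 = -7412$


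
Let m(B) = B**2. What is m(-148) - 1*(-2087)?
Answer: 23991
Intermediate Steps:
m(-148) - 1*(-2087) = (-148)**2 - 1*(-2087) = 21904 + 2087 = 23991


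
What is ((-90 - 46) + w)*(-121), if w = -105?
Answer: 29161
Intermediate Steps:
((-90 - 46) + w)*(-121) = ((-90 - 46) - 105)*(-121) = (-136 - 105)*(-121) = -241*(-121) = 29161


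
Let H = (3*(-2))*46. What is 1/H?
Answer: -1/276 ≈ -0.0036232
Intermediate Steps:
H = -276 (H = -6*46 = -276)
1/H = 1/(-276) = -1/276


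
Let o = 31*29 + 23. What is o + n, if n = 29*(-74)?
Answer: -1224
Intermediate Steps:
o = 922 (o = 899 + 23 = 922)
n = -2146
o + n = 922 - 2146 = -1224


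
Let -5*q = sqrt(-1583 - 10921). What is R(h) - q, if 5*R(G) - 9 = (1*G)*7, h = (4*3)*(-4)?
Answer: -327/5 + 2*I*sqrt(3126)/5 ≈ -65.4 + 22.364*I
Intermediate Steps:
q = -2*I*sqrt(3126)/5 (q = -sqrt(-1583 - 10921)/5 = -2*I*sqrt(3126)/5 ≈ -22.364*I)
h = -48 (h = 12*(-4) = -48)
R(G) = 9/5 + 7*G/5 (R(G) = 9/5 + ((1*G)*7)/5 = 9/5 + (G*7)/5 = 9/5 + (7*G)/5 = 9/5 + 7*G/5)
R(h) - q = (9/5 + (7/5)*(-48)) - (-2)*I*sqrt(3126)/5 = (9/5 - 336/5) + 2*I*sqrt(3126)/5 = -327/5 + 2*I*sqrt(3126)/5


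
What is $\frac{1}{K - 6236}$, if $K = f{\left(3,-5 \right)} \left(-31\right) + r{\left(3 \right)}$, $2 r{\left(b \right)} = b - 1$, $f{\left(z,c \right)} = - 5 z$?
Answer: $- \frac{1}{5770} \approx -0.00017331$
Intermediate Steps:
$r{\left(b \right)} = - \frac{1}{2} + \frac{b}{2}$ ($r{\left(b \right)} = \frac{b - 1}{2} = \frac{-1 + b}{2} = - \frac{1}{2} + \frac{b}{2}$)
$K = 466$ ($K = \left(-5\right) 3 \left(-31\right) + \left(- \frac{1}{2} + \frac{1}{2} \cdot 3\right) = \left(-15\right) \left(-31\right) + \left(- \frac{1}{2} + \frac{3}{2}\right) = 465 + 1 = 466$)
$\frac{1}{K - 6236} = \frac{1}{466 - 6236} = \frac{1}{-5770} = - \frac{1}{5770}$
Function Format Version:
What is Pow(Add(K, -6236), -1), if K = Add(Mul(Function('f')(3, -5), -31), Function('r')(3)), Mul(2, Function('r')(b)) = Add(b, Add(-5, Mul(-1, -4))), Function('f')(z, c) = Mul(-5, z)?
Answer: Rational(-1, 5770) ≈ -0.00017331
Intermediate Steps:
Function('r')(b) = Add(Rational(-1, 2), Mul(Rational(1, 2), b)) (Function('r')(b) = Mul(Rational(1, 2), Add(b, Add(-5, Mul(-1, -4)))) = Mul(Rational(1, 2), Add(b, Add(-5, 4))) = Mul(Rational(1, 2), Add(b, -1)) = Mul(Rational(1, 2), Add(-1, b)) = Add(Rational(-1, 2), Mul(Rational(1, 2), b)))
K = 466 (K = Add(Mul(Mul(-5, 3), -31), Add(Rational(-1, 2), Mul(Rational(1, 2), 3))) = Add(Mul(-15, -31), Add(Rational(-1, 2), Rational(3, 2))) = Add(465, 1) = 466)
Pow(Add(K, -6236), -1) = Pow(Add(466, -6236), -1) = Pow(-5770, -1) = Rational(-1, 5770)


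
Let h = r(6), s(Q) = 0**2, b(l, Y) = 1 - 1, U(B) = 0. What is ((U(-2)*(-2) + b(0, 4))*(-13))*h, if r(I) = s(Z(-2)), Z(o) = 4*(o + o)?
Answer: 0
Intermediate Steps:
Z(o) = 8*o (Z(o) = 4*(2*o) = 8*o)
b(l, Y) = 0
s(Q) = 0
r(I) = 0
h = 0
((U(-2)*(-2) + b(0, 4))*(-13))*h = ((0*(-2) + 0)*(-13))*0 = ((0 + 0)*(-13))*0 = (0*(-13))*0 = 0*0 = 0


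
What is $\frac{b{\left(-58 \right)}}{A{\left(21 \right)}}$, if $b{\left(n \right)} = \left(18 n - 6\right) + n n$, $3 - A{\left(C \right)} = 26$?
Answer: $- \frac{2314}{23} \approx -100.61$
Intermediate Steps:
$A{\left(C \right)} = -23$ ($A{\left(C \right)} = 3 - 26 = -23$)
$b{\left(n \right)} = -6 + n^{2} + 18 n$ ($b{\left(n \right)} = \left(-6 + 18 n\right) + n^{2} = -6 + n^{2} + 18 n$)
$\frac{b{\left(-58 \right)}}{A{\left(21 \right)}} = \frac{-6 + \left(-58\right)^{2} + 18 \left(-58\right)}{-23} = \left(-6 + 3364 - 1044\right) \left(- \frac{1}{23}\right) = 2314 \left(- \frac{1}{23}\right) = - \frac{2314}{23}$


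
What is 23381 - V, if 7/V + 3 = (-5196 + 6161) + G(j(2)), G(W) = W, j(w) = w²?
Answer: 3226577/138 ≈ 23381.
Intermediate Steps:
V = 1/138 (V = 7/(-3 + ((-5196 + 6161) + 2²)) = 7/(-3 + (965 + 4)) = 7/(-3 + 969) = 7/966 = 7*(1/966) = 1/138 ≈ 0.0072464)
23381 - V = 23381 - 1*1/138 = 23381 - 1/138 = 3226577/138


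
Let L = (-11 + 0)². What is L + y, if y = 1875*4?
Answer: 7621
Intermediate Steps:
y = 7500
L = 121 (L = (-11)² = 121)
L + y = 121 + 7500 = 7621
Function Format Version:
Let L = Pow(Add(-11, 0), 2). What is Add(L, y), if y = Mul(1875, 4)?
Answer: 7621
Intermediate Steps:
y = 7500
L = 121 (L = Pow(-11, 2) = 121)
Add(L, y) = Add(121, 7500) = 7621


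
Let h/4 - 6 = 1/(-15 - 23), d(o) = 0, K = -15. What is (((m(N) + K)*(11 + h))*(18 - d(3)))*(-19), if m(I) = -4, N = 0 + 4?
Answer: 226746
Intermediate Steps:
h = 454/19 (h = 24 + 4/(-15 - 23) = 24 + 4/(-38) = 24 + 4*(-1/38) = 24 - 2/19 = 454/19 ≈ 23.895)
N = 4
(((m(N) + K)*(11 + h))*(18 - d(3)))*(-19) = (((-4 - 15)*(11 + 454/19))*(18 - 1*0))*(-19) = ((-19*663/19)*(18 + 0))*(-19) = -663*18*(-19) = -11934*(-19) = 226746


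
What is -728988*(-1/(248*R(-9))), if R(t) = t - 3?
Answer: -60749/248 ≈ -244.96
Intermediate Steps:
R(t) = -3 + t
-728988*(-1/(248*R(-9))) = -728988*(-1/(248*(-3 - 9))) = -728988/(-12*(-8)*31) = -728988/(96*31) = -728988/2976 = -728988*1/2976 = -60749/248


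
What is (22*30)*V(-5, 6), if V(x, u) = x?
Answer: -3300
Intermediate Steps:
(22*30)*V(-5, 6) = (22*30)*(-5) = 660*(-5) = -3300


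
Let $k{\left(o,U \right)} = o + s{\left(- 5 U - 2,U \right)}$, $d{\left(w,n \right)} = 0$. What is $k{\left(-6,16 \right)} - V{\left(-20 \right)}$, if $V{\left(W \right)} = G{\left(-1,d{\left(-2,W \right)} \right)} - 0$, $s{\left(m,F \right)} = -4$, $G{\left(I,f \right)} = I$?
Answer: $-9$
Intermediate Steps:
$k{\left(o,U \right)} = -4 + o$ ($k{\left(o,U \right)} = o - 4 = -4 + o$)
$V{\left(W \right)} = -1$ ($V{\left(W \right)} = -1 - 0 = -1 + 0 = -1$)
$k{\left(-6,16 \right)} - V{\left(-20 \right)} = \left(-4 - 6\right) - -1 = -10 + 1 = -9$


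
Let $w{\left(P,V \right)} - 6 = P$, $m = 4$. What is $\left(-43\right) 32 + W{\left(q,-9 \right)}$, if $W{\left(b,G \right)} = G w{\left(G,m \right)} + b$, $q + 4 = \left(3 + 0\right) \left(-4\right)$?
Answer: $-1365$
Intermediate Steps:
$w{\left(P,V \right)} = 6 + P$
$q = -16$ ($q = -4 + \left(3 + 0\right) \left(-4\right) = -4 + 3 \left(-4\right) = -4 - 12 = -16$)
$W{\left(b,G \right)} = b + G \left(6 + G\right)$ ($W{\left(b,G \right)} = G \left(6 + G\right) + b = b + G \left(6 + G\right)$)
$\left(-43\right) 32 + W{\left(q,-9 \right)} = \left(-43\right) 32 - \left(16 + 9 \left(6 - 9\right)\right) = -1376 - -11 = -1376 + \left(-16 + 27\right) = -1376 + 11 = -1365$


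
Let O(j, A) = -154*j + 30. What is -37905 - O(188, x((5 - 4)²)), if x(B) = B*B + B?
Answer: -8983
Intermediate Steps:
x(B) = B + B² (x(B) = B² + B = B + B²)
O(j, A) = 30 - 154*j
-37905 - O(188, x((5 - 4)²)) = -37905 - (30 - 154*188) = -37905 - (30 - 28952) = -37905 - 1*(-28922) = -37905 + 28922 = -8983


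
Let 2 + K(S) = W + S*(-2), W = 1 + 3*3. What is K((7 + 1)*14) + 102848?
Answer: 102632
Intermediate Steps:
W = 10 (W = 1 + 9 = 10)
K(S) = 8 - 2*S (K(S) = -2 + (10 + S*(-2)) = -2 + (10 - 2*S) = 8 - 2*S)
K((7 + 1)*14) + 102848 = (8 - 2*(7 + 1)*14) + 102848 = (8 - 16*14) + 102848 = (8 - 2*112) + 102848 = (8 - 224) + 102848 = -216 + 102848 = 102632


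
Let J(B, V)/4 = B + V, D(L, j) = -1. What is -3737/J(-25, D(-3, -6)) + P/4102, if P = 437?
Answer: 7687311/213304 ≈ 36.039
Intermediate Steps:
J(B, V) = 4*B + 4*V (J(B, V) = 4*(B + V) = 4*B + 4*V)
-3737/J(-25, D(-3, -6)) + P/4102 = -3737/(4*(-25) + 4*(-1)) + 437/4102 = -3737/(-100 - 4) + 437*(1/4102) = -3737/(-104) + 437/4102 = -3737*(-1/104) + 437/4102 = 3737/104 + 437/4102 = 7687311/213304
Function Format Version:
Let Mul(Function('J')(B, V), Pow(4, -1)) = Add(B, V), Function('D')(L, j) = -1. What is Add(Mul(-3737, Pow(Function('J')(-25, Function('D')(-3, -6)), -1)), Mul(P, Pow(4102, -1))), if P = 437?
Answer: Rational(7687311, 213304) ≈ 36.039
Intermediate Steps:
Function('J')(B, V) = Add(Mul(4, B), Mul(4, V)) (Function('J')(B, V) = Mul(4, Add(B, V)) = Add(Mul(4, B), Mul(4, V)))
Add(Mul(-3737, Pow(Function('J')(-25, Function('D')(-3, -6)), -1)), Mul(P, Pow(4102, -1))) = Add(Mul(-3737, Pow(Add(Mul(4, -25), Mul(4, -1)), -1)), Mul(437, Pow(4102, -1))) = Add(Mul(-3737, Pow(Add(-100, -4), -1)), Mul(437, Rational(1, 4102))) = Add(Mul(-3737, Pow(-104, -1)), Rational(437, 4102)) = Add(Mul(-3737, Rational(-1, 104)), Rational(437, 4102)) = Add(Rational(3737, 104), Rational(437, 4102)) = Rational(7687311, 213304)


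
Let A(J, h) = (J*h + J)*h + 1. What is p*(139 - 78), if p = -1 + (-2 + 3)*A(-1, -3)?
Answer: -366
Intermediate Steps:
A(J, h) = 1 + h*(J + J*h) (A(J, h) = (J + J*h)*h + 1 = h*(J + J*h) + 1 = 1 + h*(J + J*h))
p = -6 (p = -1 + (-2 + 3)*(1 - 1*(-3) - 1*(-3)²) = -1 + 1*(1 + 3 - 1*9) = -1 + 1*(1 + 3 - 9) = -1 + 1*(-5) = -1 - 5 = -6)
p*(139 - 78) = -6*(139 - 78) = -6*61 = -366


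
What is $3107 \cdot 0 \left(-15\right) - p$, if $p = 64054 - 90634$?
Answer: $26580$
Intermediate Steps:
$p = -26580$
$3107 \cdot 0 \left(-15\right) - p = 3107 \cdot 0 \left(-15\right) - -26580 = 3107 \cdot 0 + 26580 = 0 + 26580 = 26580$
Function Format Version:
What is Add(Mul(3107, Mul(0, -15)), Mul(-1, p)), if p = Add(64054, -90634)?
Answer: 26580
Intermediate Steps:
p = -26580
Add(Mul(3107, Mul(0, -15)), Mul(-1, p)) = Add(Mul(3107, Mul(0, -15)), Mul(-1, -26580)) = Add(Mul(3107, 0), 26580) = Add(0, 26580) = 26580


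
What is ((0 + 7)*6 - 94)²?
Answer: 2704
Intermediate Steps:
((0 + 7)*6 - 94)² = (7*6 - 94)² = (42 - 94)² = (-52)² = 2704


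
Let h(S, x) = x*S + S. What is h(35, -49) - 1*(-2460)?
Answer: 780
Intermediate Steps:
h(S, x) = S + S*x (h(S, x) = S*x + S = S + S*x)
h(35, -49) - 1*(-2460) = 35*(1 - 49) - 1*(-2460) = 35*(-48) + 2460 = -1680 + 2460 = 780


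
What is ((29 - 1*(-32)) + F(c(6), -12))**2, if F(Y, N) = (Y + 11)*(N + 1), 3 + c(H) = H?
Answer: 8649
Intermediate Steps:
c(H) = -3 + H
F(Y, N) = (1 + N)*(11 + Y) (F(Y, N) = (11 + Y)*(1 + N) = (1 + N)*(11 + Y))
((29 - 1*(-32)) + F(c(6), -12))**2 = ((29 - 1*(-32)) + (11 + (-3 + 6) + 11*(-12) - 12*(-3 + 6)))**2 = ((29 + 32) + (11 + 3 - 132 - 12*3))**2 = (61 + (11 + 3 - 132 - 36))**2 = (61 - 154)**2 = (-93)**2 = 8649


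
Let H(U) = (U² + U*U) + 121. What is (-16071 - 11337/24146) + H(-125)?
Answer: 369422463/24146 ≈ 15300.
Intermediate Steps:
H(U) = 121 + 2*U² (H(U) = (U² + U²) + 121 = 2*U² + 121 = 121 + 2*U²)
(-16071 - 11337/24146) + H(-125) = (-16071 - 11337/24146) + (121 + 2*(-125)²) = (-16071 - 11337*1/24146) + (121 + 2*15625) = (-16071 - 11337/24146) + (121 + 31250) = -388061703/24146 + 31371 = 369422463/24146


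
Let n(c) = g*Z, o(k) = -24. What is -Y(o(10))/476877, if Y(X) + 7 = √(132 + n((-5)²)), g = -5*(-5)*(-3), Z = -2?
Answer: 7/476877 - √282/476877 ≈ -2.0535e-5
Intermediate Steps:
g = -75 (g = 25*(-3) = -75)
n(c) = 150 (n(c) = -75*(-2) = 150)
Y(X) = -7 + √282 (Y(X) = -7 + √(132 + 150) = -7 + √282)
-Y(o(10))/476877 = -(-7 + √282)/476877 = (7 - √282)*(1/476877) = 7/476877 - √282/476877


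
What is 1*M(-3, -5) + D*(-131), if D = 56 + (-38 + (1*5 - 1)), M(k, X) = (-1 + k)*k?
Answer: -2870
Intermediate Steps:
M(k, X) = k*(-1 + k)
D = 22 (D = 56 + (-38 + (5 - 1)) = 56 + (-38 + 4) = 56 - 34 = 22)
1*M(-3, -5) + D*(-131) = 1*(-3*(-1 - 3)) + 22*(-131) = 1*(-3*(-4)) - 2882 = 1*12 - 2882 = 12 - 2882 = -2870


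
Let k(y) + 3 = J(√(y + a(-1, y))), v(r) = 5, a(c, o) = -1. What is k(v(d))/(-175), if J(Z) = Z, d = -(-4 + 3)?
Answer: 1/175 ≈ 0.0057143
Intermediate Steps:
d = 1 (d = -1*(-1) = 1)
k(y) = -3 + √(-1 + y) (k(y) = -3 + √(y - 1) = -3 + √(-1 + y))
k(v(d))/(-175) = (-3 + √(-1 + 5))/(-175) = (-3 + √4)*(-1/175) = (-3 + 2)*(-1/175) = -1*(-1/175) = 1/175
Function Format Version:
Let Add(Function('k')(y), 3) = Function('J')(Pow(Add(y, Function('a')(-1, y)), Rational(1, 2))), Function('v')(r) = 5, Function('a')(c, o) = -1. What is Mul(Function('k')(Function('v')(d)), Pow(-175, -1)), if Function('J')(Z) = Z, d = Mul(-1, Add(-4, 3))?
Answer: Rational(1, 175) ≈ 0.0057143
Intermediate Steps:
d = 1 (d = Mul(-1, -1) = 1)
Function('k')(y) = Add(-3, Pow(Add(-1, y), Rational(1, 2))) (Function('k')(y) = Add(-3, Pow(Add(y, -1), Rational(1, 2))) = Add(-3, Pow(Add(-1, y), Rational(1, 2))))
Mul(Function('k')(Function('v')(d)), Pow(-175, -1)) = Mul(Add(-3, Pow(Add(-1, 5), Rational(1, 2))), Pow(-175, -1)) = Mul(Add(-3, Pow(4, Rational(1, 2))), Rational(-1, 175)) = Mul(Add(-3, 2), Rational(-1, 175)) = Mul(-1, Rational(-1, 175)) = Rational(1, 175)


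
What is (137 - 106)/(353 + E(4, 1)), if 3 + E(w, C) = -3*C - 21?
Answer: 31/326 ≈ 0.095092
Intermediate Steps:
E(w, C) = -24 - 3*C (E(w, C) = -3 + (-3*C - 21) = -3 + (-21 - 3*C) = -24 - 3*C)
(137 - 106)/(353 + E(4, 1)) = (137 - 106)/(353 + (-24 - 3*1)) = 31/(353 + (-24 - 3)) = 31/(353 - 27) = 31/326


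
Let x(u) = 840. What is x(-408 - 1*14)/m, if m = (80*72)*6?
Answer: 7/288 ≈ 0.024306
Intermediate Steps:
m = 34560 (m = 5760*6 = 34560)
x(-408 - 1*14)/m = 840/34560 = 840*(1/34560) = 7/288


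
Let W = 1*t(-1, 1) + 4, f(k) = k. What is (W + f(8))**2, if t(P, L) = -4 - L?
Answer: 49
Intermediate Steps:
W = -1 (W = 1*(-4 - 1*1) + 4 = 1*(-4 - 1) + 4 = 1*(-5) + 4 = -5 + 4 = -1)
(W + f(8))**2 = (-1 + 8)**2 = 7**2 = 49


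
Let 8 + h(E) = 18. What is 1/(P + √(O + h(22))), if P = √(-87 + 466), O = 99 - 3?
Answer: 1/(√106 + √379) ≈ 0.033598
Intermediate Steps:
O = 96
h(E) = 10 (h(E) = -8 + 18 = 10)
P = √379 ≈ 19.468
1/(P + √(O + h(22))) = 1/(√379 + √(96 + 10)) = 1/(√379 + √106) = 1/(√106 + √379)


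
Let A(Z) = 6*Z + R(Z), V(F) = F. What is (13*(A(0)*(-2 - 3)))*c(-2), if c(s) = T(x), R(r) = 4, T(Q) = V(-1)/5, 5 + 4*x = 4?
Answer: 52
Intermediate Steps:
x = -¼ (x = -5/4 + (¼)*4 = -5/4 + 1 = -¼ ≈ -0.25000)
T(Q) = -⅕ (T(Q) = -1/5 = -1*⅕ = -⅕)
c(s) = -⅕
A(Z) = 4 + 6*Z (A(Z) = 6*Z + 4 = 4 + 6*Z)
(13*(A(0)*(-2 - 3)))*c(-2) = (13*((4 + 6*0)*(-2 - 3)))*(-⅕) = (13*((4 + 0)*(-5)))*(-⅕) = (13*(4*(-5)))*(-⅕) = (13*(-20))*(-⅕) = -260*(-⅕) = 52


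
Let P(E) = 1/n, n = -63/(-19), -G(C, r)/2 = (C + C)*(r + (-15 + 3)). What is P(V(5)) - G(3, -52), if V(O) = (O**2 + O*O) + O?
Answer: -48365/63 ≈ -767.70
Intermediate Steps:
G(C, r) = -4*C*(-12 + r) (G(C, r) = -2*(C + C)*(r + (-15 + 3)) = -2*2*C*(r - 12) = -2*2*C*(-12 + r) = -4*C*(-12 + r))
V(O) = O + 2*O**2 (V(O) = (O**2 + O**2) + O = 2*O**2 + O = O + 2*O**2)
n = 63/19 (n = -63*(-1/19) = 63/19 ≈ 3.3158)
P(E) = 19/63 (P(E) = 1/(63/19) = 19/63)
P(V(5)) - G(3, -52) = 19/63 - 4*3*(12 - 1*(-52)) = 19/63 - 4*3*(12 + 52) = 19/63 - 4*3*64 = 19/63 - 1*768 = 19/63 - 768 = -48365/63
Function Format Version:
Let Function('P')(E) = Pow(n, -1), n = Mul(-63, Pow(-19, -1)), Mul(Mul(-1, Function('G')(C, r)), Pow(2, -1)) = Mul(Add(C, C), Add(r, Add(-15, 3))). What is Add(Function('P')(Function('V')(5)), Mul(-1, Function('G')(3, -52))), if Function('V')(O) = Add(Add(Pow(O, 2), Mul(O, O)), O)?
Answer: Rational(-48365, 63) ≈ -767.70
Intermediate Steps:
Function('G')(C, r) = Mul(-4, C, Add(-12, r)) (Function('G')(C, r) = Mul(-2, Mul(Add(C, C), Add(r, Add(-15, 3)))) = Mul(-2, Mul(Mul(2, C), Add(r, -12))) = Mul(-2, Mul(Mul(2, C), Add(-12, r))) = Mul(-2, Mul(2, C, Add(-12, r))) = Mul(-4, C, Add(-12, r)))
Function('V')(O) = Add(O, Mul(2, Pow(O, 2))) (Function('V')(O) = Add(Add(Pow(O, 2), Pow(O, 2)), O) = Add(Mul(2, Pow(O, 2)), O) = Add(O, Mul(2, Pow(O, 2))))
n = Rational(63, 19) (n = Mul(-63, Rational(-1, 19)) = Rational(63, 19) ≈ 3.3158)
Function('P')(E) = Rational(19, 63) (Function('P')(E) = Pow(Rational(63, 19), -1) = Rational(19, 63))
Add(Function('P')(Function('V')(5)), Mul(-1, Function('G')(3, -52))) = Add(Rational(19, 63), Mul(-1, Mul(4, 3, Add(12, Mul(-1, -52))))) = Add(Rational(19, 63), Mul(-1, Mul(4, 3, Add(12, 52)))) = Add(Rational(19, 63), Mul(-1, Mul(4, 3, 64))) = Add(Rational(19, 63), Mul(-1, 768)) = Add(Rational(19, 63), -768) = Rational(-48365, 63)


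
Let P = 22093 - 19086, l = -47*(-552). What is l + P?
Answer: 28951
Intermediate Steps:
l = 25944
P = 3007
l + P = 25944 + 3007 = 28951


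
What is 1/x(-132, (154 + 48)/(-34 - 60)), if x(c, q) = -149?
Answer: -1/149 ≈ -0.0067114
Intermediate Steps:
1/x(-132, (154 + 48)/(-34 - 60)) = 1/(-149) = -1/149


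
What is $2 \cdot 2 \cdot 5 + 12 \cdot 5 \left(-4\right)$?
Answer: $-220$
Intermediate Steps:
$2 \cdot 2 \cdot 5 + 12 \cdot 5 \left(-4\right) = 4 \cdot 5 + 60 \left(-4\right) = 20 - 240 = -220$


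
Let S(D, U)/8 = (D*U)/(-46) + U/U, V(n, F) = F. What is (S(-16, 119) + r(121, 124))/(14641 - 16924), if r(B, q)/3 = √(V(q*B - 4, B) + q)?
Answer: -2600/17503 - 7*√5/761 ≈ -0.16911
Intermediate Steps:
S(D, U) = 8 - 4*D*U/23 (S(D, U) = 8*((D*U)/(-46) + U/U) = 8*((D*U)*(-1/46) + 1) = 8*(-D*U/46 + 1) = 8*(1 - D*U/46) = 8 - 4*D*U/23)
r(B, q) = 3*√(B + q)
(S(-16, 119) + r(121, 124))/(14641 - 16924) = ((8 - 4/23*(-16)*119) + 3*√(121 + 124))/(14641 - 16924) = ((8 + 7616/23) + 3*√245)/(-2283) = (7800/23 + 3*(7*√5))*(-1/2283) = (7800/23 + 21*√5)*(-1/2283) = -2600/17503 - 7*√5/761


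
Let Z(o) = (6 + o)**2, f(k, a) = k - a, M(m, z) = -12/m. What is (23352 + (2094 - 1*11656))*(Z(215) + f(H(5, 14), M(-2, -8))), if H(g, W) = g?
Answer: 673503600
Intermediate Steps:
(23352 + (2094 - 1*11656))*(Z(215) + f(H(5, 14), M(-2, -8))) = (23352 + (2094 - 1*11656))*((6 + 215)**2 + (5 - (-12)/(-2))) = (23352 + (2094 - 11656))*(221**2 + (5 - (-12)*(-1)/2)) = (23352 - 9562)*(48841 + (5 - 1*6)) = 13790*(48841 + (5 - 6)) = 13790*(48841 - 1) = 13790*48840 = 673503600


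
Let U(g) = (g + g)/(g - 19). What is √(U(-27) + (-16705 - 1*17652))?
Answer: 2*I*√4543558/23 ≈ 185.35*I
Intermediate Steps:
U(g) = 2*g/(-19 + g) (U(g) = (2*g)/(-19 + g) = 2*g/(-19 + g))
√(U(-27) + (-16705 - 1*17652)) = √(2*(-27)/(-19 - 27) + (-16705 - 1*17652)) = √(2*(-27)/(-46) + (-16705 - 17652)) = √(2*(-27)*(-1/46) - 34357) = √(27/23 - 34357) = √(-790184/23) = 2*I*√4543558/23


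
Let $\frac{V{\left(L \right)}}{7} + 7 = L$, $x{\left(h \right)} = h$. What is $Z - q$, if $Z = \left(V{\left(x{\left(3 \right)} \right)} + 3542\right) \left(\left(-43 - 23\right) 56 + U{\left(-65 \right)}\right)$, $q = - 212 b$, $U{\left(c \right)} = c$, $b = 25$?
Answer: $-13210854$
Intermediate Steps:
$V{\left(L \right)} = -49 + 7 L$
$q = -5300$ ($q = \left(-212\right) 25 = -5300$)
$Z = -13216154$ ($Z = \left(\left(-49 + 7 \cdot 3\right) + 3542\right) \left(\left(-43 - 23\right) 56 - 65\right) = \left(\left(-49 + 21\right) + 3542\right) \left(\left(-66\right) 56 - 65\right) = \left(-28 + 3542\right) \left(-3696 - 65\right) = 3514 \left(-3761\right) = -13216154$)
$Z - q = -13216154 - -5300 = -13216154 + 5300 = -13210854$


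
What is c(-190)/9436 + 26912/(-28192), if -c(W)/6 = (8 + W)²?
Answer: -6536755/296897 ≈ -22.017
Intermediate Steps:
c(W) = -6*(8 + W)²
c(-190)/9436 + 26912/(-28192) = -6*(8 - 190)²/9436 + 26912/(-28192) = -6*(-182)²*(1/9436) + 26912*(-1/28192) = -6*33124*(1/9436) - 841/881 = -198744*1/9436 - 841/881 = -7098/337 - 841/881 = -6536755/296897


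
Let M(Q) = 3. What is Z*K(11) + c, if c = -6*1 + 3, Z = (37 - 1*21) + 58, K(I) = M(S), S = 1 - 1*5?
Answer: 219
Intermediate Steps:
S = -4 (S = 1 - 5 = -4)
K(I) = 3
Z = 74 (Z = (37 - 21) + 58 = 16 + 58 = 74)
c = -3 (c = -6 + 3 = -3)
Z*K(11) + c = 74*3 - 3 = 222 - 3 = 219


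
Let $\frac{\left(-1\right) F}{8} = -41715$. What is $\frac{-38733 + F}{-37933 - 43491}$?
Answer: $- \frac{42141}{11632} \approx -3.6229$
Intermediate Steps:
$F = 333720$ ($F = \left(-8\right) \left(-41715\right) = 333720$)
$\frac{-38733 + F}{-37933 - 43491} = \frac{-38733 + 333720}{-37933 - 43491} = \frac{294987}{-81424} = 294987 \left(- \frac{1}{81424}\right) = - \frac{42141}{11632}$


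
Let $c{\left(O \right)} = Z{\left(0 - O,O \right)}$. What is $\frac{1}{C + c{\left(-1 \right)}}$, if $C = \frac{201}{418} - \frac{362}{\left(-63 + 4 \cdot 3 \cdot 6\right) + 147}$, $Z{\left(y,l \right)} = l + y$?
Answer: $- \frac{8151}{14995} \approx -0.54358$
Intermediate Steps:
$c{\left(O \right)} = 0$ ($c{\left(O \right)} = O + \left(0 - O\right) = O - O = 0$)
$C = - \frac{14995}{8151}$ ($C = 201 \cdot \frac{1}{418} - \frac{362}{\left(-63 + 12 \cdot 6\right) + 147} = \frac{201}{418} - \frac{362}{\left(-63 + 72\right) + 147} = \frac{201}{418} - \frac{362}{9 + 147} = \frac{201}{418} - \frac{362}{156} = \frac{201}{418} - \frac{181}{78} = - \frac{14995}{8151} \approx -1.8397$)
$\frac{1}{C + c{\left(-1 \right)}} = \frac{1}{- \frac{14995}{8151} + 0} = \frac{1}{- \frac{14995}{8151}} = - \frac{8151}{14995}$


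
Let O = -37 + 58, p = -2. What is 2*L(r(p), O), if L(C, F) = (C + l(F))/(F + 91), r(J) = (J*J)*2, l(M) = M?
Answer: 29/56 ≈ 0.51786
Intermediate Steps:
r(J) = 2*J² (r(J) = J²*2 = 2*J²)
O = 21
L(C, F) = (C + F)/(91 + F) (L(C, F) = (C + F)/(F + 91) = (C + F)/(91 + F))
2*L(r(p), O) = 2*((2*(-2)² + 21)/(91 + 21)) = 2*((2*4 + 21)/112) = 2*((8 + 21)/112) = 2*((1/112)*29) = 2*(29/112) = 29/56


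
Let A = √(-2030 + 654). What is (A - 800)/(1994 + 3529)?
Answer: -800/5523 + 4*I*√86/5523 ≈ -0.14485 + 0.0067164*I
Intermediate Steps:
A = 4*I*√86 (A = √(-1376) = 4*I*√86 ≈ 37.094*I)
(A - 800)/(1994 + 3529) = (4*I*√86 - 800)/(1994 + 3529) = (-800 + 4*I*√86)/5523 = (-800 + 4*I*√86)*(1/5523) = -800/5523 + 4*I*√86/5523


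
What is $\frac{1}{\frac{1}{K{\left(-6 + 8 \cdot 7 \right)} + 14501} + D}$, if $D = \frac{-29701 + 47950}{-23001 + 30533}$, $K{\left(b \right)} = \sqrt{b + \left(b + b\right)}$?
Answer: $\frac{589876722773108}{1429230842196139} + \frac{5788880 \sqrt{6}}{1429230842196139} \approx 0.41272$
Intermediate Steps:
$K{\left(b \right)} = \sqrt{3} \sqrt{b}$ ($K{\left(b \right)} = \sqrt{b + 2 b} = \sqrt{3 b} = \sqrt{3} \sqrt{b}$)
$D = \frac{2607}{1076}$ ($D = \frac{18249}{7532} = 18249 \cdot \frac{1}{7532} = \frac{2607}{1076} \approx 2.4229$)
$\frac{1}{\frac{1}{K{\left(-6 + 8 \cdot 7 \right)} + 14501} + D} = \frac{1}{\frac{1}{\sqrt{3} \sqrt{-6 + 8 \cdot 7} + 14501} + \frac{2607}{1076}} = \frac{1}{\frac{1}{\sqrt{3} \sqrt{-6 + 56} + 14501} + \frac{2607}{1076}} = \frac{1}{\frac{1}{\sqrt{3} \sqrt{50} + 14501} + \frac{2607}{1076}} = \frac{1}{\frac{1}{\sqrt{3} \cdot 5 \sqrt{2} + 14501} + \frac{2607}{1076}} = \frac{1}{\frac{1}{5 \sqrt{6} + 14501} + \frac{2607}{1076}} = \frac{1}{\frac{1}{14501 + 5 \sqrt{6}} + \frac{2607}{1076}} = \frac{1}{\frac{2607}{1076} + \frac{1}{14501 + 5 \sqrt{6}}}$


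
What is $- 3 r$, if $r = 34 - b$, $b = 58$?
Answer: $72$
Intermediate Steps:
$r = -24$ ($r = 34 - 58 = -24$)
$- 3 r = \left(-3\right) \left(-24\right) = 72$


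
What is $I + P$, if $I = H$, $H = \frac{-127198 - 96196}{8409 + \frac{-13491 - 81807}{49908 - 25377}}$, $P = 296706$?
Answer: $\frac{20390369309924}{68728627} \approx 2.9668 \cdot 10^{5}$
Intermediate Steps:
$H = - \frac{1826692738}{68728627}$ ($H = - \frac{223394}{8409 - \frac{95298}{24531}} = - \frac{223394}{8409 - \frac{31766}{8177}} = - \frac{223394}{\frac{68728627}{8177}} = \left(-223394\right) \frac{8177}{68728627} = - \frac{1826692738}{68728627} \approx -26.578$)
$I = - \frac{1826692738}{68728627} \approx -26.578$
$I + P = - \frac{1826692738}{68728627} + 296706 = \frac{20390369309924}{68728627}$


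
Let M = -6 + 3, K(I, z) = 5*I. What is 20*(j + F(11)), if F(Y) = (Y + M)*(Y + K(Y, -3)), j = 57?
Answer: 11700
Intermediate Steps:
M = -3
F(Y) = 6*Y*(-3 + Y) (F(Y) = (Y - 3)*(Y + 5*Y) = (-3 + Y)*(6*Y) = 6*Y*(-3 + Y))
20*(j + F(11)) = 20*(57 + 6*11*(-3 + 11)) = 20*(57 + 6*11*8) = 20*(57 + 528) = 20*585 = 11700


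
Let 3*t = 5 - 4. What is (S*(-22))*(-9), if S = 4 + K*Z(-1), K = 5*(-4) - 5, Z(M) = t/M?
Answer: 2442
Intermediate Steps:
t = ⅓ (t = (5 - 4)/3 = (⅓)*1 = ⅓ ≈ 0.33333)
Z(M) = 1/(3*M)
K = -25 (K = -20 - 5 = -25)
S = 37/3 (S = 4 - 25/(3*(-1)) = 4 - 25*(-1)/3 = 4 - 25*(-⅓) = 4 + 25/3 = 37/3 ≈ 12.333)
(S*(-22))*(-9) = ((37/3)*(-22))*(-9) = -814/3*(-9) = 2442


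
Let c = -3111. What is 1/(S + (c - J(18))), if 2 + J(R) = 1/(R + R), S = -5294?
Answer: -36/302509 ≈ -0.00011900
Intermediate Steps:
J(R) = -2 + 1/(2*R) (J(R) = -2 + 1/(R + R) = -2 + 1/(2*R))
1/(S + (c - J(18))) = 1/(-5294 + (-3111 - (-2 + (1/2)/18))) = 1/(-5294 + (-3111 - (-2 + (1/2)*(1/18)))) = 1/(-5294 + (-3111 - (-2 + 1/36))) = 1/(-5294 + (-3111 - 1*(-71/36))) = 1/(-5294 + (-3111 + 71/36)) = 1/(-5294 - 111925/36) = 1/(-302509/36) = -36/302509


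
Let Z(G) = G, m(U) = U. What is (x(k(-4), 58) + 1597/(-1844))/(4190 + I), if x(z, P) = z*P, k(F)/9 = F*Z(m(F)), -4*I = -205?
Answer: 15399491/7820865 ≈ 1.9690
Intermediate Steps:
I = 205/4 (I = -¼*(-205) = 205/4 ≈ 51.250)
k(F) = 9*F² (k(F) = 9*(F*F) = 9*F²)
x(z, P) = P*z
(x(k(-4), 58) + 1597/(-1844))/(4190 + I) = (58*(9*(-4)²) + 1597/(-1844))/(4190 + 205/4) = (58*(9*16) + 1597*(-1/1844))/(16965/4) = (58*144 - 1597/1844)*(4/16965) = (8352 - 1597/1844)*(4/16965) = (15399491/1844)*(4/16965) = 15399491/7820865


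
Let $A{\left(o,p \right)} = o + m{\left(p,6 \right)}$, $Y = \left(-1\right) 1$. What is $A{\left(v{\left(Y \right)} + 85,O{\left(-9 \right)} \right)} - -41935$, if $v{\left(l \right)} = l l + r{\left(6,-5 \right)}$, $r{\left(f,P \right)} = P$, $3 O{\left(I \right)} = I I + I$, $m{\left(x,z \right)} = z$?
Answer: $42022$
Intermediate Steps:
$O{\left(I \right)} = \frac{I}{3} + \frac{I^{2}}{3}$ ($O{\left(I \right)} = \frac{I I + I}{3} = \frac{I^{2} + I}{3} = \frac{I + I^{2}}{3} = \frac{I}{3} + \frac{I^{2}}{3}$)
$Y = -1$
$v{\left(l \right)} = -5 + l^{2}$ ($v{\left(l \right)} = l l - 5 = l^{2} - 5 = -5 + l^{2}$)
$A{\left(o,p \right)} = 6 + o$ ($A{\left(o,p \right)} = o + 6 = 6 + o$)
$A{\left(v{\left(Y \right)} + 85,O{\left(-9 \right)} \right)} - -41935 = \left(6 + \left(\left(-5 + \left(-1\right)^{2}\right) + 85\right)\right) - -41935 = \left(6 + \left(\left(-5 + 1\right) + 85\right)\right) + 41935 = \left(6 + \left(-4 + 85\right)\right) + 41935 = \left(6 + 81\right) + 41935 = 87 + 41935 = 42022$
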